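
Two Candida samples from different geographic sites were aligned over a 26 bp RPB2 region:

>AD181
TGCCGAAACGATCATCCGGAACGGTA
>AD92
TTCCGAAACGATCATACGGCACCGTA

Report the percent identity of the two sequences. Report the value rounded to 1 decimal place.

The sequences differ at positions 2 (G/T), 16 (C/A), 20 (A/C), 23 (G/C).
22 of the 26 sites match, so the percent identity is 22/26 × 100 = 84.6%.

84.6%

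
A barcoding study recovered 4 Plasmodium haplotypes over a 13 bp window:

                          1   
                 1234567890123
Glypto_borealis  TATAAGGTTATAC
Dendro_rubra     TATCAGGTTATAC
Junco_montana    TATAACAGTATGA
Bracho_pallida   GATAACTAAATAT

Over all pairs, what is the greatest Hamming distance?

Pairwise Hamming distances:
  Glypto_borealis vs Dendro_rubra: 1
  Glypto_borealis vs Junco_montana: 5
  Glypto_borealis vs Bracho_pallida: 6
  Dendro_rubra vs Junco_montana: 6
  Dendro_rubra vs Bracho_pallida: 7
  Junco_montana vs Bracho_pallida: 6
The largest is 7, between Dendro_rubra and Bracho_pallida.

7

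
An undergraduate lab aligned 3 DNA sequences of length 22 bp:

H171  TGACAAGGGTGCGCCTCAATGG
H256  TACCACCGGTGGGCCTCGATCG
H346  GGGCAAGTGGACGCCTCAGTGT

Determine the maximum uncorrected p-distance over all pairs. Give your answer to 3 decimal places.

0.591

Pairwise Hamming distances:
  H171 vs H256: 7
  H171 vs H346: 7
  H256 vs H346: 13
The largest is 13 mismatches, between H256 and H346; p = 13/22 = 0.591.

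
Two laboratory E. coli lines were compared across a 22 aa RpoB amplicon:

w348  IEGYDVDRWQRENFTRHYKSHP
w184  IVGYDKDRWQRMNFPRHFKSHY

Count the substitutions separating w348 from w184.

6

Differing sites — 2:E/V; 6:V/K; 12:E/M; 15:T/P; 18:Y/F; 22:P/Y.
That gives 6 mismatches out of 22 aligned sites, so the Hamming distance is 6.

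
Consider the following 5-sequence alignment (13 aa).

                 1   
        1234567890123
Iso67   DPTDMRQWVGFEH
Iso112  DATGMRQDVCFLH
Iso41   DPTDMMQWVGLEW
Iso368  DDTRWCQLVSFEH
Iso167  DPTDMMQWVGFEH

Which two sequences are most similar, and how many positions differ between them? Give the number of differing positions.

1

Pairwise Hamming distances:
  Iso67 vs Iso112: 5
  Iso67 vs Iso41: 3
  Iso67 vs Iso368: 6
  Iso67 vs Iso167: 1
  Iso112 vs Iso41: 8
  Iso112 vs Iso368: 7
  Iso112 vs Iso167: 6
  Iso41 vs Iso368: 8
  Iso41 vs Iso167: 2
  Iso368 vs Iso167: 6
The smallest is 1, between Iso67 and Iso167.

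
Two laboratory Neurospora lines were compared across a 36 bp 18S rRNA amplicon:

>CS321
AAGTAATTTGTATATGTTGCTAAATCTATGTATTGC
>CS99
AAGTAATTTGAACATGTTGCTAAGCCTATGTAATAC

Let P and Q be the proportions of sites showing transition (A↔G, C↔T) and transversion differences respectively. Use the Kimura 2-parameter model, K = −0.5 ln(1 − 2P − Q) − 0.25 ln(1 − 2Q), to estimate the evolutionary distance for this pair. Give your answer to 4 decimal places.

0.1922

The sequences differ at positions 11 (T/A, transversion), 13 (T/C, transition), 24 (A/G, transition), 25 (T/C, transition), 33 (T/A, transversion), 35 (G/A, transition).
Of the 6 differences, 4 transitions and 2 transversions over 36 sites: P = 4/36 = 0.111111, Q = 2/36 = 0.055556.
d = −0.5·ln(0.722222) − 0.25·ln(0.888888) = −0.5·(-0.325423) − 0.25·(-0.117784) = 0.1922.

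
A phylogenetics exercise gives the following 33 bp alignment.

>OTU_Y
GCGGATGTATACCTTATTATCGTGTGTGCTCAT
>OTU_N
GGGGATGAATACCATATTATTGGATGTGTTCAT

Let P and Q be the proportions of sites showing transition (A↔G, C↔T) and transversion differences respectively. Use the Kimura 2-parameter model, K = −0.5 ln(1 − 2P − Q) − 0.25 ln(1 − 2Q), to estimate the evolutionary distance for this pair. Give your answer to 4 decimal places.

0.2499

Differing sites — 2:C/G (Tv); 8:T/A (Tv); 14:T/A (Tv); 21:C/T (Ti); 23:T/G (Tv); 24:G/A (Ti); 29:C/T (Ti).
Of the 7 differences, 3 transitions and 4 transversions over 33 sites: P = 3/33 = 0.090909, Q = 4/33 = 0.121212.
d = −0.5·ln(0.696970) − 0.25·ln(0.757576) = −0.5·(-0.361013) − 0.25·(-0.277631) = 0.2499.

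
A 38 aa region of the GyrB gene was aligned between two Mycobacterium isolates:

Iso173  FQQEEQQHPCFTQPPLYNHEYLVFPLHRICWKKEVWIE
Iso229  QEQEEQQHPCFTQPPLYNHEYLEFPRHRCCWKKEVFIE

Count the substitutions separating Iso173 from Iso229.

Mismatches occur at site 1 (F→Q), site 2 (Q→E), site 23 (V→E), site 26 (L→R), site 29 (I→C), site 36 (W→F).
That gives 6 mismatches out of 38 aligned sites, so the Hamming distance is 6.

6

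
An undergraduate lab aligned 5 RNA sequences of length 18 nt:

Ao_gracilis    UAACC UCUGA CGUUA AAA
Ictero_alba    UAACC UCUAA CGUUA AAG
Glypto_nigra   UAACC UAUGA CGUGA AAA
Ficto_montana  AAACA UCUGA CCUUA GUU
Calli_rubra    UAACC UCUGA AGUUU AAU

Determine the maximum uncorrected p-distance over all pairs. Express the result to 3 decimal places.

Pairwise Hamming distances:
  Ao_gracilis vs Ictero_alba: 2
  Ao_gracilis vs Glypto_nigra: 2
  Ao_gracilis vs Ficto_montana: 6
  Ao_gracilis vs Calli_rubra: 3
  Ictero_alba vs Glypto_nigra: 4
  Ictero_alba vs Ficto_montana: 7
  Ictero_alba vs Calli_rubra: 4
  Glypto_nigra vs Ficto_montana: 8
  Glypto_nigra vs Calli_rubra: 5
  Ficto_montana vs Calli_rubra: 7
The largest is 8 mismatches, between Glypto_nigra and Ficto_montana; p = 8/18 = 0.444.

0.444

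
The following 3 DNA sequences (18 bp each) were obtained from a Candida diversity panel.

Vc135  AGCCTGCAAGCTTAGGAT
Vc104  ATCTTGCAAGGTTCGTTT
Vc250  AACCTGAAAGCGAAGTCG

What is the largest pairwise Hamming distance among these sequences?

Pairwise Hamming distances:
  Vc135 vs Vc104: 6
  Vc135 vs Vc250: 7
  Vc104 vs Vc250: 9
The largest is 9, between Vc104 and Vc250.

9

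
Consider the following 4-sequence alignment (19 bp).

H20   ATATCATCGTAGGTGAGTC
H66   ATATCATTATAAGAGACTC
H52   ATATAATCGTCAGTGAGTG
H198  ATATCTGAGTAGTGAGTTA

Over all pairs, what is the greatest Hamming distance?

12

Pairwise Hamming distances:
  H20 vs H66: 5
  H20 vs H52: 4
  H20 vs H198: 9
  H66 vs H52: 7
  H66 vs H198: 11
  H52 vs H198: 12
The largest is 12, between H52 and H198.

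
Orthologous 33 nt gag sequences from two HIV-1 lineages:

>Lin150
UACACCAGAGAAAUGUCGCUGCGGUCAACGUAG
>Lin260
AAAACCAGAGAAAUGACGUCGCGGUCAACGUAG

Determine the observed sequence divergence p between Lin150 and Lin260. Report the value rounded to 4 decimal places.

Differing sites — 1:U/A; 3:C/A; 16:U/A; 19:C/U; 20:U/C.
There are 5 differences over 33 sites, so p = 5/33 = 0.1515.

0.1515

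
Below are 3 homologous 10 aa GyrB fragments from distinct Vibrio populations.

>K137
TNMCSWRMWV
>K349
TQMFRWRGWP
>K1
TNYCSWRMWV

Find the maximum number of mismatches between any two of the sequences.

Pairwise Hamming distances:
  K137 vs K349: 5
  K137 vs K1: 1
  K349 vs K1: 6
The largest is 6, between K349 and K1.

6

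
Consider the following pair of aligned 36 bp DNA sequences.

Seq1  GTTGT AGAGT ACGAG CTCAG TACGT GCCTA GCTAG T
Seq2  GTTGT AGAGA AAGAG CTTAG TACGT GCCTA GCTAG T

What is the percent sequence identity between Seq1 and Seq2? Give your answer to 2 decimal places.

91.67%

The sequences differ at positions 10 (T/A), 12 (C/A), 18 (C/T).
33 of the 36 sites match, so the percent identity is 33/36 × 100 = 91.67%.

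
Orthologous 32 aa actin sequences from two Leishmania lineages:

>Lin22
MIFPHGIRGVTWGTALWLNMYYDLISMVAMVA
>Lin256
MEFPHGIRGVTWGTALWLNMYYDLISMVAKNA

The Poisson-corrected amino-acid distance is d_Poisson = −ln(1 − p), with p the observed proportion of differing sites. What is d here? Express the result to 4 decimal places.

0.0984

Mismatches occur at site 2 (I→E), site 30 (M→K), site 31 (V→N).
p = 3/32 = 0.093750.
d = −ln(1 − 0.093750) = −ln(0.906250) = 0.0984.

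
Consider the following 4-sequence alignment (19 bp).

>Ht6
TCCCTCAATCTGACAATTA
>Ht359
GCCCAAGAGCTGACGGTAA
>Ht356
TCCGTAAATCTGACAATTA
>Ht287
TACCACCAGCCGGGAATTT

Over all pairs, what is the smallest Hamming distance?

2

Pairwise Hamming distances:
  Ht6 vs Ht359: 8
  Ht6 vs Ht356: 2
  Ht6 vs Ht287: 8
  Ht359 vs Ht356: 8
  Ht359 vs Ht287: 11
  Ht356 vs Ht287: 10
The smallest is 2, between Ht6 and Ht356.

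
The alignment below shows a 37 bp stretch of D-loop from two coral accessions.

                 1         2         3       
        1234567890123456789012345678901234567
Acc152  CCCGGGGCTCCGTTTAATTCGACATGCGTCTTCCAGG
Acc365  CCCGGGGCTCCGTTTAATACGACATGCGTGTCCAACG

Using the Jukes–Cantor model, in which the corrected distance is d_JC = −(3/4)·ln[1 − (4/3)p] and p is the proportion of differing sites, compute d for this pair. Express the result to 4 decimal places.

Differing sites — 19:T/A; 30:C/G; 32:T/C; 34:C/A; 36:G/C.
p = 5/37 = 0.135135.
d = −0.75 · ln(1 − (4/3)·0.135135) = −0.75 · ln(0.819820) = −0.75 · (-0.198670) = 0.1490.

0.1490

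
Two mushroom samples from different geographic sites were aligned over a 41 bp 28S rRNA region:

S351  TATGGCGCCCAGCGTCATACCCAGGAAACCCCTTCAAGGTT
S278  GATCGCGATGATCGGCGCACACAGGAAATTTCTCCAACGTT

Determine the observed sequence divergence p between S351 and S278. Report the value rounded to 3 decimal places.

0.366

Differing sites — 1:T/G; 4:G/C; 8:C/A; 9:C/T; 10:C/G; 12:G/T; 15:T/G; 17:A/G; 18:T/C; 21:C/A; 29:C/T; 30:C/T; 31:C/T; 34:T/C; 38:G/C.
There are 15 differences over 41 sites, so p = 15/41 = 0.366.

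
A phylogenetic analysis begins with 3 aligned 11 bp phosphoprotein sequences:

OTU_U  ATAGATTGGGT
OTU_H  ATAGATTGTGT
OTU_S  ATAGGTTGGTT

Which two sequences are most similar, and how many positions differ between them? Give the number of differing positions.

Pairwise Hamming distances:
  OTU_U vs OTU_H: 1
  OTU_U vs OTU_S: 2
  OTU_H vs OTU_S: 3
The smallest is 1, between OTU_U and OTU_H.

1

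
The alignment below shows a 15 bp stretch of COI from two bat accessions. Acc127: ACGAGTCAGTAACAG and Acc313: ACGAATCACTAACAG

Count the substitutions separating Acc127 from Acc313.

2

Mismatches occur at site 5 (G↔A), site 9 (G↔C).
That gives 2 mismatches out of 15 aligned sites, so the Hamming distance is 2.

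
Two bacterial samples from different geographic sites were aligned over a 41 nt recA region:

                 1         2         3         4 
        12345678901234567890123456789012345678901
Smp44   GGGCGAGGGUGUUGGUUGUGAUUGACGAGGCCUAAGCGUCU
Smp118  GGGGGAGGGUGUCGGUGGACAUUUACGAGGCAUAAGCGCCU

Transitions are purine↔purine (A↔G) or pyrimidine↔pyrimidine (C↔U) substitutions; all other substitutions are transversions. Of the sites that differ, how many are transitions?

2

The sequences differ at positions 4 (C/G, transversion), 13 (U/C, transition), 17 (U/G, transversion), 19 (U/A, transversion), 20 (G/C, transversion), 24 (G/U, transversion), 32 (C/A, transversion), 39 (U/C, transition).
Of the 8 differences, 2 transitions and 6 transversions, so the answer is 2.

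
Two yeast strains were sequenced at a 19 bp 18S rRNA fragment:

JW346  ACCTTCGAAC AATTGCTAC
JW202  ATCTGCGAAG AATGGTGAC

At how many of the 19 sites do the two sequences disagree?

Mismatches occur at site 2 (C/T), site 5 (T/G), site 10 (C/G), site 14 (T/G), site 16 (C/T), site 17 (T/G).
That gives 6 mismatches out of 19 aligned sites, so the Hamming distance is 6.

6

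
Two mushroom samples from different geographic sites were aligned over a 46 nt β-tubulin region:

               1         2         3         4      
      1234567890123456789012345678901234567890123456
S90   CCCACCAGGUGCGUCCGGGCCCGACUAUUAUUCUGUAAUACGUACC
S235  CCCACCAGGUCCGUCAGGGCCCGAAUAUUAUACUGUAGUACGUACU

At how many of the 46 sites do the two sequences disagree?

The sequences differ at positions 11 (G/C), 16 (C/A), 25 (C/A), 32 (U/A), 38 (A/G), 46 (C/U).
That gives 6 mismatches out of 46 aligned sites, so the Hamming distance is 6.

6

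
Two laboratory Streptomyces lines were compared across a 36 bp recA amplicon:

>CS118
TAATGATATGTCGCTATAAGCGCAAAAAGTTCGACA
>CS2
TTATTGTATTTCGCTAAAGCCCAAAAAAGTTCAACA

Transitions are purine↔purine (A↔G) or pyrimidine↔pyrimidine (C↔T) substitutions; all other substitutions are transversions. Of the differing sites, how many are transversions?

Mismatches occur at site 2 (A↔T, transversion), site 5 (G↔T, transversion), site 6 (A↔G, transition), site 10 (G↔T, transversion), site 17 (T↔A, transversion), site 19 (A↔G, transition), site 20 (G↔C, transversion), site 22 (G↔C, transversion), site 23 (C↔A, transversion), site 33 (G↔A, transition).
Of the 10 differences, 3 transitions and 7 transversions, so the answer is 7.

7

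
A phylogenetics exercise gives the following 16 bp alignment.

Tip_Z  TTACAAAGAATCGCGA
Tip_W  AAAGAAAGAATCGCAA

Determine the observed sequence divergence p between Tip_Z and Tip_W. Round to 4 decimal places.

Mismatches occur at site 1 (T→A), site 2 (T→A), site 4 (C→G), site 15 (G→A).
There are 4 differences over 16 sites, so p = 4/16 = 0.2500.

0.2500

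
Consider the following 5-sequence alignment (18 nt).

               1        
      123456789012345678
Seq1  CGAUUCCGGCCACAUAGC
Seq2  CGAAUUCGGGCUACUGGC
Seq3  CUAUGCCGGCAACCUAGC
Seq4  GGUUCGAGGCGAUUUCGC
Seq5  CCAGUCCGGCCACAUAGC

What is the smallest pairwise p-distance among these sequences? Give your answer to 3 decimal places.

Pairwise Hamming distances:
  Seq1 vs Seq2: 7
  Seq1 vs Seq3: 4
  Seq1 vs Seq4: 9
  Seq1 vs Seq5: 2
  Seq2 vs Seq3: 9
  Seq2 vs Seq4: 12
  Seq2 vs Seq5: 8
  Seq3 vs Seq4: 10
  Seq3 vs Seq5: 5
  Seq4 vs Seq5: 11
The smallest is 2 mismatches, between Seq1 and Seq5; p = 2/18 = 0.111.

0.111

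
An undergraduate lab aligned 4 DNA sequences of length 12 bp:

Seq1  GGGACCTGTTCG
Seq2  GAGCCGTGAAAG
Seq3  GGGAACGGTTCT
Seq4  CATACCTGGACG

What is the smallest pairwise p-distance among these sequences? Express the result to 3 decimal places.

Pairwise Hamming distances:
  Seq1 vs Seq2: 6
  Seq1 vs Seq3: 3
  Seq1 vs Seq4: 5
  Seq2 vs Seq3: 9
  Seq2 vs Seq4: 6
  Seq3 vs Seq4: 8
The smallest is 3 mismatches, between Seq1 and Seq3; p = 3/12 = 0.250.

0.250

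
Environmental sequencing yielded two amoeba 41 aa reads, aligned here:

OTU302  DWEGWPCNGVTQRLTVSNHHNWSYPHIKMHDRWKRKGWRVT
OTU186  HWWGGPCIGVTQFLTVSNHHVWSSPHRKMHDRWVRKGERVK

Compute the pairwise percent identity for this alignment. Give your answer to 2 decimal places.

73.17%

The sequences differ at positions 1 (D/H), 3 (E/W), 5 (W/G), 8 (N/I), 13 (R/F), 21 (N/V), 24 (Y/S), 27 (I/R), 34 (K/V), 38 (W/E), 41 (T/K).
30 of the 41 sites match, so the percent identity is 30/41 × 100 = 73.17%.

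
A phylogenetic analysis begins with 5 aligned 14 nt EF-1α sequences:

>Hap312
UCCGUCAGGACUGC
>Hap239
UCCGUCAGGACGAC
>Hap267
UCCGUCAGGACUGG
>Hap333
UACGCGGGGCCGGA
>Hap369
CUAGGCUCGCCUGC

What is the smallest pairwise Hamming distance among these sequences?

Pairwise Hamming distances:
  Hap312 vs Hap239: 2
  Hap312 vs Hap267: 1
  Hap312 vs Hap333: 7
  Hap312 vs Hap369: 7
  Hap239 vs Hap267: 3
  Hap239 vs Hap333: 7
  Hap239 vs Hap369: 9
  Hap267 vs Hap333: 7
  Hap267 vs Hap369: 8
  Hap333 vs Hap369: 9
The smallest is 1, between Hap312 and Hap267.

1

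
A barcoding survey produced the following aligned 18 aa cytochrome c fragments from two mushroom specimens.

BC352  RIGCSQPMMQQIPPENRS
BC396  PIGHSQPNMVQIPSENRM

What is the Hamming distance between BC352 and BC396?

Differing sites — 1:R/P; 4:C/H; 8:M/N; 10:Q/V; 14:P/S; 18:S/M.
That gives 6 mismatches out of 18 aligned sites, so the Hamming distance is 6.

6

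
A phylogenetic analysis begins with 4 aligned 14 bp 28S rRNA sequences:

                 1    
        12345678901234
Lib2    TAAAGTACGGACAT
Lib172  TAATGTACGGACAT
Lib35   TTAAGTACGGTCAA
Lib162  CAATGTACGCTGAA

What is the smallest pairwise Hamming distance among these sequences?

1

Pairwise Hamming distances:
  Lib2 vs Lib172: 1
  Lib2 vs Lib35: 3
  Lib2 vs Lib162: 6
  Lib172 vs Lib35: 4
  Lib172 vs Lib162: 5
  Lib35 vs Lib162: 5
The smallest is 1, between Lib2 and Lib172.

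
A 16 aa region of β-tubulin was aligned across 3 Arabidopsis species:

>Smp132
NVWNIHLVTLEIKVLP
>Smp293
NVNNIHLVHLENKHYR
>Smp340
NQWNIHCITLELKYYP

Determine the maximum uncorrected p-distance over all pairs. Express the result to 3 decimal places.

Pairwise Hamming distances:
  Smp132 vs Smp293: 6
  Smp132 vs Smp340: 6
  Smp293 vs Smp340: 8
The largest is 8 mismatches, between Smp293 and Smp340; p = 8/16 = 0.500.

0.500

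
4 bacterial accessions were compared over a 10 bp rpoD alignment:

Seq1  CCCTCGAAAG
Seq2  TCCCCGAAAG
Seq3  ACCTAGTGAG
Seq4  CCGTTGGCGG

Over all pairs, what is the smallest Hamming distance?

Pairwise Hamming distances:
  Seq1 vs Seq2: 2
  Seq1 vs Seq3: 4
  Seq1 vs Seq4: 5
  Seq2 vs Seq3: 5
  Seq2 vs Seq4: 7
  Seq3 vs Seq4: 6
The smallest is 2, between Seq1 and Seq2.

2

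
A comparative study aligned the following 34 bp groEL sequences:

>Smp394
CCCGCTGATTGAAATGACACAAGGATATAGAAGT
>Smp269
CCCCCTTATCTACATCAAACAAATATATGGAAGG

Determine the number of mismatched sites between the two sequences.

Differing sites — 4:G/C; 7:G/T; 10:T/C; 11:G/T; 13:A/C; 16:G/C; 18:C/A; 23:G/A; 24:G/T; 29:A/G; 34:T/G.
That gives 11 mismatches out of 34 aligned sites, so the Hamming distance is 11.

11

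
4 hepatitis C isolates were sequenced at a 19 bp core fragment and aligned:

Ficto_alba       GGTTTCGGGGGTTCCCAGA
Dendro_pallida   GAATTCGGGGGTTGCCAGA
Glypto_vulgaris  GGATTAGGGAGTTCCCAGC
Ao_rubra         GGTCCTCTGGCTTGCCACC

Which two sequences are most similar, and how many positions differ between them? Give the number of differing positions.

Pairwise Hamming distances:
  Ficto_alba vs Dendro_pallida: 3
  Ficto_alba vs Glypto_vulgaris: 4
  Ficto_alba vs Ao_rubra: 9
  Dendro_pallida vs Glypto_vulgaris: 5
  Dendro_pallida vs Ao_rubra: 10
  Glypto_vulgaris vs Ao_rubra: 10
The smallest is 3, between Ficto_alba and Dendro_pallida.

3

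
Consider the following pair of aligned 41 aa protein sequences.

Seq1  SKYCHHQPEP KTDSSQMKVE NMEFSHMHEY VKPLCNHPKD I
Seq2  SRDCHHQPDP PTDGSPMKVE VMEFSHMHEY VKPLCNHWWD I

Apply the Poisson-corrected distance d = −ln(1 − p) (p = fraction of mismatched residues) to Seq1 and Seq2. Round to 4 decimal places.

0.2478

Differing sites — 2:K/R; 3:Y/D; 9:E/D; 11:K/P; 14:S/G; 16:Q/P; 21:N/V; 38:P/W; 39:K/W.
p = 9/41 = 0.219512.
d = −ln(1 − 0.219512) = −ln(0.780488) = 0.2478.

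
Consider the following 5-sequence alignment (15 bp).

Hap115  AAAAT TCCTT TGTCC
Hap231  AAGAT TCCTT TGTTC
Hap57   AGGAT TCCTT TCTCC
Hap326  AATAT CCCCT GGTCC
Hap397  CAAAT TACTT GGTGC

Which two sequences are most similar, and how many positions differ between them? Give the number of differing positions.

2

Pairwise Hamming distances:
  Hap115 vs Hap231: 2
  Hap115 vs Hap57: 3
  Hap115 vs Hap326: 4
  Hap115 vs Hap397: 4
  Hap231 vs Hap57: 3
  Hap231 vs Hap326: 5
  Hap231 vs Hap397: 5
  Hap57 vs Hap326: 6
  Hap57 vs Hap397: 7
  Hap326 vs Hap397: 6
The smallest is 2, between Hap115 and Hap231.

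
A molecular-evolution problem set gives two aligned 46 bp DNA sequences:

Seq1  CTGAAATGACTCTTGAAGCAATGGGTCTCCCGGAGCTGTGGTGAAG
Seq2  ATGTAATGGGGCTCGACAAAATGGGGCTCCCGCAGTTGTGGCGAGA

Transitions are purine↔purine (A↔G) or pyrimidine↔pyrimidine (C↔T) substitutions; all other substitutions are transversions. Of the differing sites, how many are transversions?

8

Mismatches occur at site 1 (C↔A, transversion), site 4 (A↔T, transversion), site 9 (A↔G, transition), site 10 (C↔G, transversion), site 11 (T↔G, transversion), site 14 (T↔C, transition), site 17 (A↔C, transversion), site 18 (G↔A, transition), site 19 (C↔A, transversion), site 26 (T↔G, transversion), site 33 (G↔C, transversion), site 36 (C↔T, transition), site 42 (T↔C, transition), site 45 (A↔G, transition), site 46 (G↔A, transition).
Of the 15 differences, 7 transitions and 8 transversions, so the answer is 8.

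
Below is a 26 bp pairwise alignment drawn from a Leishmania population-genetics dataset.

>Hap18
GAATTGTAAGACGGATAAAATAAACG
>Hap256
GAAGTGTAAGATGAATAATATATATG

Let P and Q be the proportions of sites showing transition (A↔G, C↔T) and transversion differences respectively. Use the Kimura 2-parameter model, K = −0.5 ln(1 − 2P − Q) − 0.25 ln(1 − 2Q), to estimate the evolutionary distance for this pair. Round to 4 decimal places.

Mismatches occur at site 4 (T→G, transversion), site 12 (C→T, transition), site 14 (G→A, transition), site 19 (A→T, transversion), site 23 (A→T, transversion), site 25 (C→T, transition).
Of the 6 differences, 3 transitions and 3 transversions over 26 sites: P = 3/26 = 0.115385, Q = 3/26 = 0.115385.
d = −0.5·ln(0.653845) − 0.25·ln(0.769230) = −0.5·(-0.424885) − 0.25·(-0.262365) = 0.2780.

0.2780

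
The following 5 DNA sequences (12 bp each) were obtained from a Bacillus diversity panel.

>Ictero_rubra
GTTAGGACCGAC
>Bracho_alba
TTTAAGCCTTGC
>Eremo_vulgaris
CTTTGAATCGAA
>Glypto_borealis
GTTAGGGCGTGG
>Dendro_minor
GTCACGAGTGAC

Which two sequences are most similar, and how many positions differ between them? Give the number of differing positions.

4

Pairwise Hamming distances:
  Ictero_rubra vs Bracho_alba: 6
  Ictero_rubra vs Eremo_vulgaris: 5
  Ictero_rubra vs Glypto_borealis: 5
  Ictero_rubra vs Dendro_minor: 4
  Bracho_alba vs Eremo_vulgaris: 10
  Bracho_alba vs Glypto_borealis: 5
  Bracho_alba vs Dendro_minor: 7
  Eremo_vulgaris vs Glypto_borealis: 9
  Eremo_vulgaris vs Dendro_minor: 8
  Glypto_borealis vs Dendro_minor: 8
The smallest is 4, between Ictero_rubra and Dendro_minor.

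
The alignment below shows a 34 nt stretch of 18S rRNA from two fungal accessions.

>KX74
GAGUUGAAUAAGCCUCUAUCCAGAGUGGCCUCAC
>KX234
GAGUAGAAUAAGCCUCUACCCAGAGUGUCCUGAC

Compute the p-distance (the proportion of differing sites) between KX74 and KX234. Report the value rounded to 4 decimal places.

Differing sites — 5:U/A; 19:U/C; 28:G/U; 32:C/G.
There are 4 differences over 34 sites, so p = 4/34 = 0.1176.

0.1176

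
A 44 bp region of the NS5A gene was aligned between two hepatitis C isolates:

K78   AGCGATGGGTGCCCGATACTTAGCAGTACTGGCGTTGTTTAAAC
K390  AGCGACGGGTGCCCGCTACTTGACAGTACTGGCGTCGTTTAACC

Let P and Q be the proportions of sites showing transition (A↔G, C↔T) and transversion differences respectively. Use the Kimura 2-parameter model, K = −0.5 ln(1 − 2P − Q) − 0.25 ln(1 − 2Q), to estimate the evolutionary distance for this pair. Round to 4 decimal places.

0.1527

The sequences differ at positions 6 (T/C, transition), 16 (A/C, transversion), 22 (A/G, transition), 23 (G/A, transition), 36 (T/C, transition), 43 (A/C, transversion).
Of the 6 differences, 4 transitions and 2 transversions over 44 sites: P = 4/44 = 0.090909, Q = 2/44 = 0.045455.
d = −0.5·ln(0.772727) − 0.25·ln(0.909090) = −0.5·(-0.257829) − 0.25·(-0.095311) = 0.1527.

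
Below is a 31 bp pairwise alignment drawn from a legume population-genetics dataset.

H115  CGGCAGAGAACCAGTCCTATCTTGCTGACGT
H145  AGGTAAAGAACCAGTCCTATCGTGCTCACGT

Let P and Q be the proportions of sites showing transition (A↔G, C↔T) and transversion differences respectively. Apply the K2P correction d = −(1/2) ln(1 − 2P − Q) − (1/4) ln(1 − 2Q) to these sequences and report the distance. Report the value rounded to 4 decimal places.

0.1817

Mismatches occur at site 1 (C→A, transversion), site 4 (C→T, transition), site 6 (G→A, transition), site 22 (T→G, transversion), site 27 (G→C, transversion).
Of the 5 differences, 2 transitions and 3 transversions over 31 sites: P = 2/31 = 0.064516, Q = 3/31 = 0.096774.
d = −0.5·ln(0.774194) − 0.25·ln(0.806452) = −0.5·(-0.255933) − 0.25·(-0.215111) = 0.1817.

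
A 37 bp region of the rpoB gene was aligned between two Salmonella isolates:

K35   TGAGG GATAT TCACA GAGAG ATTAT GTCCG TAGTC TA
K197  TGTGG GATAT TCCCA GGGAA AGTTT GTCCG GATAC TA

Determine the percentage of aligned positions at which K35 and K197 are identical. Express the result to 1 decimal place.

75.7%

The sequences differ at positions 3 (A/T), 13 (A/C), 17 (A/G), 20 (G/A), 22 (T/G), 24 (A/T), 31 (T/G), 33 (G/T), 34 (T/A).
28 of the 37 sites match, so the percent identity is 28/37 × 100 = 75.7%.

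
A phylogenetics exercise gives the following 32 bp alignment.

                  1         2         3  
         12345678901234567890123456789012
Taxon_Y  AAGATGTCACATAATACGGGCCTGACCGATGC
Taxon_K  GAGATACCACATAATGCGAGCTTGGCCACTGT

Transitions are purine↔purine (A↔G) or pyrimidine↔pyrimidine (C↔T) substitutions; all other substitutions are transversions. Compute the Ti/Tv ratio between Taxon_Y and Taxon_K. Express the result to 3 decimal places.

9.000

The sequences differ at positions 1 (A/G, transition), 6 (G/A, transition), 7 (T/C, transition), 16 (A/G, transition), 19 (G/A, transition), 22 (C/T, transition), 25 (A/G, transition), 28 (G/A, transition), 29 (A/C, transversion), 32 (C/T, transition).
Of the 10 differences, 9 transitions and 1 transversion, so Ti/Tv = 9/1 = 9.000.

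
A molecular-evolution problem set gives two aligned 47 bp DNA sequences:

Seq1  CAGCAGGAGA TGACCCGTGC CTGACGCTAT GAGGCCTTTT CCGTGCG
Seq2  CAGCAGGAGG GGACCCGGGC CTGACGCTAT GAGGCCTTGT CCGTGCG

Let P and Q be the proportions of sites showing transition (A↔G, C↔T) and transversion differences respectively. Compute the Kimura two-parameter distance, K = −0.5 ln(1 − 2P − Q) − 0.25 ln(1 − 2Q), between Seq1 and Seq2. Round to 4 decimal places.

Differing sites — 10:A/G (Ti); 11:T/G (Tv); 18:T/G (Tv); 39:T/G (Tv).
Of the 4 differences, 1 transition and 3 transversions over 47 sites: P = 1/47 = 0.021277, Q = 3/47 = 0.063830.
d = −0.5·ln(0.893616) − 0.25·ln(0.872340) = −0.5·(-0.112479) − 0.25·(-0.136576) = 0.0904.

0.0904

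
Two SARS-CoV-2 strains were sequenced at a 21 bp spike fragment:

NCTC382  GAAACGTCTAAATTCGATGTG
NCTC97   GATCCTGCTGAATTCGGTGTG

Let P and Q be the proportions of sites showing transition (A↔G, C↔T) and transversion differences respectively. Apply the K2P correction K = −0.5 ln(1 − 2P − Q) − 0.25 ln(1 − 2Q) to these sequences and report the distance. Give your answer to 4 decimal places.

The sequences differ at positions 3 (A/T, transversion), 4 (A/C, transversion), 6 (G/T, transversion), 7 (T/G, transversion), 10 (A/G, transition), 17 (A/G, transition).
Of the 6 differences, 2 transitions and 4 transversions over 21 sites: P = 2/21 = 0.095238, Q = 4/21 = 0.190476.
d = −0.5·ln(0.619048) − 0.25·ln(0.619048) = −0.5·(-0.479572) − 0.25·(-0.479572) = 0.3597.

0.3597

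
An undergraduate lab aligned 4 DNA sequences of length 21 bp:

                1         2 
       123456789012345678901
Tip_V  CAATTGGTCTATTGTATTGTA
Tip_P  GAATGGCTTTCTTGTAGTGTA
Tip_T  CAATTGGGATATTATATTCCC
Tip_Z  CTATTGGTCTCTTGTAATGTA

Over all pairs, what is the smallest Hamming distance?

3

Pairwise Hamming distances:
  Tip_V vs Tip_P: 6
  Tip_V vs Tip_T: 6
  Tip_V vs Tip_Z: 3
  Tip_P vs Tip_T: 11
  Tip_P vs Tip_Z: 6
  Tip_T vs Tip_Z: 9
The smallest is 3, between Tip_V and Tip_Z.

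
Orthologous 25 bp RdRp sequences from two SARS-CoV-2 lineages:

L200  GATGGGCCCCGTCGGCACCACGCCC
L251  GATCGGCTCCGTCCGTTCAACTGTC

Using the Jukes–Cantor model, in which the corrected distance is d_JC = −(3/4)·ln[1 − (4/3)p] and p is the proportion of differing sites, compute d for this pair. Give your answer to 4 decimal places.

The sequences differ at positions 4 (G/C), 8 (C/T), 14 (G/C), 16 (C/T), 17 (A/T), 19 (C/A), 22 (G/T), 23 (C/G), 24 (C/T).
p = 9/25 = 0.360000.
d = −0.75 · ln(1 − (4/3)·0.360000) = −0.75 · ln(0.520000) = −0.75 · (-0.653926) = 0.4904.

0.4904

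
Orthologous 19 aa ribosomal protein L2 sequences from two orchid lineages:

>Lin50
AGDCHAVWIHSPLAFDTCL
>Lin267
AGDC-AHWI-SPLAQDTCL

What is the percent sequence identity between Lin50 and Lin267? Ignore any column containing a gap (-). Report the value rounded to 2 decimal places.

Excluding the 2 gap columns leaves 17 comparable sites.
Differing sites — 7:V/H; 15:F/Q.
15 of the 17 comparable sites match, so the percent identity is 15/17 × 100 = 88.24%.

88.24%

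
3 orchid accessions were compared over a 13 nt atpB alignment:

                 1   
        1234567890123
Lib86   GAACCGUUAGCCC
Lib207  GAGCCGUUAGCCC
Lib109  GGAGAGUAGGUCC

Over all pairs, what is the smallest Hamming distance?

1

Pairwise Hamming distances:
  Lib86 vs Lib207: 1
  Lib86 vs Lib109: 6
  Lib207 vs Lib109: 7
The smallest is 1, between Lib86 and Lib207.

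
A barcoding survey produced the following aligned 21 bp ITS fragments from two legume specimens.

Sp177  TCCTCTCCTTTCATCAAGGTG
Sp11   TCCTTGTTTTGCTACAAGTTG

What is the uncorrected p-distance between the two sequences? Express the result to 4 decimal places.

0.3810

Mismatches occur at site 5 (C↔T), site 6 (T↔G), site 7 (C↔T), site 8 (C↔T), site 11 (T↔G), site 13 (A↔T), site 14 (T↔A), site 19 (G↔T).
There are 8 differences over 21 sites, so p = 8/21 = 0.3810.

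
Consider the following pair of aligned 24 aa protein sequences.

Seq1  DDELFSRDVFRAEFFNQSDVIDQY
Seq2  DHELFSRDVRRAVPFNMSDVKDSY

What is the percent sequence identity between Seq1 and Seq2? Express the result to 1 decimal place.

The sequences differ at positions 2 (D/H), 10 (F/R), 13 (E/V), 14 (F/P), 17 (Q/M), 21 (I/K), 23 (Q/S).
17 of the 24 sites match, so the percent identity is 17/24 × 100 = 70.8%.

70.8%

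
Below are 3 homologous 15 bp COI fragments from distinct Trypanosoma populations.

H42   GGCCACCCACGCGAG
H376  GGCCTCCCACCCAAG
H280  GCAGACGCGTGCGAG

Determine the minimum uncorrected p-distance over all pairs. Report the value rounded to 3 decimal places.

Pairwise Hamming distances:
  H42 vs H376: 3
  H42 vs H280: 6
  H376 vs H280: 9
The smallest is 3 mismatches, between H42 and H376; p = 3/15 = 0.200.

0.200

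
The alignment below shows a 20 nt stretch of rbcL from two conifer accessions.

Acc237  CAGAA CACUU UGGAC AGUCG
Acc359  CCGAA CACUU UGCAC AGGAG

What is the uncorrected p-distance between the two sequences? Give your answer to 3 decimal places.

The sequences differ at positions 2 (A/C), 13 (G/C), 18 (U/G), 19 (C/A).
There are 4 differences over 20 sites, so p = 4/20 = 0.200.

0.200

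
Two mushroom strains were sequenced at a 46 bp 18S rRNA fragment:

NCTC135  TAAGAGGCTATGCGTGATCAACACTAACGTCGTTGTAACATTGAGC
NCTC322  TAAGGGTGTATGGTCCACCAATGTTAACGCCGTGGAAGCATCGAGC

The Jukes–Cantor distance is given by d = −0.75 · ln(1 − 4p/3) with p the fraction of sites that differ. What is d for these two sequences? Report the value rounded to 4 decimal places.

0.4674

Differing sites — 5:A/G; 7:G/T; 8:C/G; 13:C/G; 14:G/T; 15:T/C; 16:G/C; 18:T/C; 22:C/T; 23:A/G; 24:C/T; 30:T/C; 34:T/G; 36:T/A; 38:A/G; 42:T/C.
p = 16/46 = 0.347826.
d = −0.75 · ln(1 − (4/3)·0.347826) = −0.75 · ln(0.536232) = −0.75 · (-0.623188) = 0.4674.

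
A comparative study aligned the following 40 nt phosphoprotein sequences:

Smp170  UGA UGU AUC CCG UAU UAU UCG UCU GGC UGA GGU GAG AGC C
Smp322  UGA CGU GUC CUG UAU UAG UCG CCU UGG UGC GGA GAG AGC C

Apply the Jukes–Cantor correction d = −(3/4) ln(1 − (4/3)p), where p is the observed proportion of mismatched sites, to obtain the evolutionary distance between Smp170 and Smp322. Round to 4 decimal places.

0.2675

Mismatches occur at site 4 (U↔C), site 7 (A↔G), site 11 (C↔U), site 18 (U↔G), site 22 (U↔C), site 25 (G↔U), site 27 (C↔G), site 30 (A↔C), site 33 (U↔A).
p = 9/40 = 0.225000.
d = −0.75 · ln(1 − (4/3)·0.225000) = −0.75 · ln(0.700000) = −0.75 · (-0.356675) = 0.2675.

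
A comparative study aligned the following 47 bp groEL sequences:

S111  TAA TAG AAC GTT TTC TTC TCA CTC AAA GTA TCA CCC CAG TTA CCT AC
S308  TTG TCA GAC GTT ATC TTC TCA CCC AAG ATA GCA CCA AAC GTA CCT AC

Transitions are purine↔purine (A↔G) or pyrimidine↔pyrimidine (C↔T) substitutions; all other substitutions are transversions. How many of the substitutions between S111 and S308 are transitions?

Differing sites — 2:A/T (Tv); 3:A/G (Ti); 5:A/C (Tv); 6:G/A (Ti); 7:A/G (Ti); 13:T/A (Tv); 23:T/C (Ti); 27:A/G (Ti); 28:G/A (Ti); 31:T/G (Tv); 36:C/A (Tv); 37:C/A (Tv); 39:G/C (Tv); 40:T/G (Tv).
Of the 14 differences, 6 transitions and 8 transversions, so the answer is 6.

6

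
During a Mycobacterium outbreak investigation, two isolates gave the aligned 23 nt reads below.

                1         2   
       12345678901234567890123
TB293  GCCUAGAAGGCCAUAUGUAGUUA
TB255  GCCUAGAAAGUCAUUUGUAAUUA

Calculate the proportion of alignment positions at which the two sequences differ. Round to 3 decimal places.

0.174

Differing sites — 9:G/A; 11:C/U; 15:A/U; 20:G/A.
There are 4 differences over 23 sites, so p = 4/23 = 0.174.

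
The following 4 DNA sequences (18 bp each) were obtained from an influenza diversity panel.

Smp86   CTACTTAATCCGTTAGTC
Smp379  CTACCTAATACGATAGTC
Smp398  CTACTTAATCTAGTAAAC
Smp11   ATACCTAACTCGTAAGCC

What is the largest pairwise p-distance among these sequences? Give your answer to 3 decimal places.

0.556

Pairwise Hamming distances:
  Smp86 vs Smp379: 3
  Smp86 vs Smp398: 5
  Smp86 vs Smp11: 6
  Smp379 vs Smp398: 7
  Smp379 vs Smp11: 6
  Smp398 vs Smp11: 10
The largest is 10 mismatches, between Smp398 and Smp11; p = 10/18 = 0.556.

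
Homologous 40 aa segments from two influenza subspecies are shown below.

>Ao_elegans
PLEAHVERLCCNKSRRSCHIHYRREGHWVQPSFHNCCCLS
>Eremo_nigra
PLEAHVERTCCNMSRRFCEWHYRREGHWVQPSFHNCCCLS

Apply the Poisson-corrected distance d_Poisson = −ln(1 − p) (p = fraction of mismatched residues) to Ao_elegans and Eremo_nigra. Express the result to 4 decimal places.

Mismatches occur at site 9 (L→T), site 13 (K→M), site 17 (S→F), site 19 (H→E), site 20 (I→W).
p = 5/40 = 0.125000.
d = −ln(1 − 0.125000) = −ln(0.875000) = 0.1335.

0.1335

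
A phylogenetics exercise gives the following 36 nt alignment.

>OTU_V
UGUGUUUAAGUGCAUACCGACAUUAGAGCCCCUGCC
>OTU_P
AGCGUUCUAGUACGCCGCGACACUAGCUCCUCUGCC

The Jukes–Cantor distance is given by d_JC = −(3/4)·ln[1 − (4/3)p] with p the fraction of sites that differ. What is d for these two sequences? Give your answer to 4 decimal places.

The sequences differ at positions 1 (U/A), 3 (U/C), 7 (U/C), 8 (A/U), 12 (G/A), 14 (A/G), 15 (U/C), 16 (A/C), 17 (C/G), 23 (U/C), 27 (A/C), 28 (G/U), 31 (C/U).
p = 13/36 = 0.361111.
d = −0.75 · ln(1 − (4/3)·0.361111) = −0.75 · ln(0.518519) = −0.75 · (-0.656779) = 0.4926.

0.4926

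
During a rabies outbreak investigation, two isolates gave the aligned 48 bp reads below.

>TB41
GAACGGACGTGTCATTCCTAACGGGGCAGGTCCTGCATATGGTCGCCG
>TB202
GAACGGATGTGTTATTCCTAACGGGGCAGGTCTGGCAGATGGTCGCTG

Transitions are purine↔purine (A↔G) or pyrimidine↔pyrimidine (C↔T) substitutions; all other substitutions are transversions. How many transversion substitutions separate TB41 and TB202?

2

Mismatches occur at site 8 (C→T, transition), site 13 (C→T, transition), site 33 (C→T, transition), site 34 (T→G, transversion), site 38 (T→G, transversion), site 47 (C→T, transition).
Of the 6 differences, 4 transitions and 2 transversions, so the answer is 2.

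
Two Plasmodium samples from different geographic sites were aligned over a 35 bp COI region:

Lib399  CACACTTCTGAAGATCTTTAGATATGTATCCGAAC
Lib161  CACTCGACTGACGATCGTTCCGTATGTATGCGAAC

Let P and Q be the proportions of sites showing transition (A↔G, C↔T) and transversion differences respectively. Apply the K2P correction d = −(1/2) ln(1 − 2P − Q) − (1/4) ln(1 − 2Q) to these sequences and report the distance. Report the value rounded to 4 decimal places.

0.3210

Mismatches occur at site 4 (A↔T, transversion), site 6 (T↔G, transversion), site 7 (T↔A, transversion), site 12 (A↔C, transversion), site 17 (T↔G, transversion), site 20 (A↔C, transversion), site 21 (G↔C, transversion), site 22 (A↔G, transition), site 30 (C↔G, transversion).
Of the 9 differences, 1 transition and 8 transversions over 35 sites: P = 1/35 = 0.028571, Q = 8/35 = 0.228571.
d = −0.5·ln(0.714287) − 0.25·ln(0.542858) = −0.5·(-0.336470) − 0.25·(-0.610908) = 0.3210.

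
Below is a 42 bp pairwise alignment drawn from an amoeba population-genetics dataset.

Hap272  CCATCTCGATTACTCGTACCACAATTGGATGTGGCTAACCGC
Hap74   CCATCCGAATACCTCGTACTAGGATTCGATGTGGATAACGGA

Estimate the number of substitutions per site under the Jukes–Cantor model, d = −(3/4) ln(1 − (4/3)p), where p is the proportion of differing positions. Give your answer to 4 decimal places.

The sequences differ at positions 6 (T/C), 7 (C/G), 8 (G/A), 11 (T/A), 12 (A/C), 20 (C/T), 22 (C/G), 23 (A/G), 27 (G/C), 35 (C/A), 40 (C/G), 42 (C/A).
p = 12/42 = 0.285714.
d = −0.75 · ln(1 − (4/3)·0.285714) = −0.75 · ln(0.619048) = −0.75 · (-0.479572) = 0.3597.

0.3597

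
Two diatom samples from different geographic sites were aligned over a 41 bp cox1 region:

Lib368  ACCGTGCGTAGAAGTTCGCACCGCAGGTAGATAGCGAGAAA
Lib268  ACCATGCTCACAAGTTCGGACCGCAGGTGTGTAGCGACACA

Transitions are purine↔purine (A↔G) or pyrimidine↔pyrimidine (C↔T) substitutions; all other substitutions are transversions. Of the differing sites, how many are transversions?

6

The sequences differ at positions 4 (G/A, transition), 8 (G/T, transversion), 9 (T/C, transition), 11 (G/C, transversion), 19 (C/G, transversion), 29 (A/G, transition), 30 (G/T, transversion), 31 (A/G, transition), 38 (G/C, transversion), 40 (A/C, transversion).
Of the 10 differences, 4 transitions and 6 transversions, so the answer is 6.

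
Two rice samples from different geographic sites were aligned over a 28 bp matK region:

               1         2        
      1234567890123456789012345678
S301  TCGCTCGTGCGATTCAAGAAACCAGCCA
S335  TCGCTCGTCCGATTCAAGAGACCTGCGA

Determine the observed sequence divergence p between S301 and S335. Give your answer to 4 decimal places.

0.1429

Differing sites — 9:G/C; 20:A/G; 24:A/T; 27:C/G.
There are 4 differences over 28 sites, so p = 4/28 = 0.1429.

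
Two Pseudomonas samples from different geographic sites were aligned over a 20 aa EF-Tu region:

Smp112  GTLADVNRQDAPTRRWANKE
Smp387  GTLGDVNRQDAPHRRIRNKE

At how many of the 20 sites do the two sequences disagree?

Mismatches occur at site 4 (A→G), site 13 (T→H), site 16 (W→I), site 17 (A→R).
That gives 4 mismatches out of 20 aligned sites, so the Hamming distance is 4.

4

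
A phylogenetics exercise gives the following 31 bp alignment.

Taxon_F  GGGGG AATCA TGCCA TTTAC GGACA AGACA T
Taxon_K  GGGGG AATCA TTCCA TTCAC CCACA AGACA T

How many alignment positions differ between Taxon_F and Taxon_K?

Differing sites — 12:G/T; 18:T/C; 21:G/C; 22:G/C.
That gives 4 mismatches out of 31 aligned sites, so the Hamming distance is 4.

4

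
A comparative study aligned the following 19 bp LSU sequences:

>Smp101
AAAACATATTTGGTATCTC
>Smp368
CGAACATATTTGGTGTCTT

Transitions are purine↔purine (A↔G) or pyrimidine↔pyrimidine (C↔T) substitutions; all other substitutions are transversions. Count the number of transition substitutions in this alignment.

3

The sequences differ at positions 1 (A/C, transversion), 2 (A/G, transition), 15 (A/G, transition), 19 (C/T, transition).
Of the 4 differences, 3 transitions and 1 transversion, so the answer is 3.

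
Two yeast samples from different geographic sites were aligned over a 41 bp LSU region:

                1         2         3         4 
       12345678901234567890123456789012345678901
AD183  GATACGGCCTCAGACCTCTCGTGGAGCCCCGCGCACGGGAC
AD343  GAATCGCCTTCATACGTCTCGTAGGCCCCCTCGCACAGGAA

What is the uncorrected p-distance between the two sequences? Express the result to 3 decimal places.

0.293

Differing sites — 3:T/A; 4:A/T; 7:G/C; 9:C/T; 13:G/T; 16:C/G; 23:G/A; 25:A/G; 26:G/C; 31:G/T; 37:G/A; 41:C/A.
There are 12 differences over 41 sites, so p = 12/41 = 0.293.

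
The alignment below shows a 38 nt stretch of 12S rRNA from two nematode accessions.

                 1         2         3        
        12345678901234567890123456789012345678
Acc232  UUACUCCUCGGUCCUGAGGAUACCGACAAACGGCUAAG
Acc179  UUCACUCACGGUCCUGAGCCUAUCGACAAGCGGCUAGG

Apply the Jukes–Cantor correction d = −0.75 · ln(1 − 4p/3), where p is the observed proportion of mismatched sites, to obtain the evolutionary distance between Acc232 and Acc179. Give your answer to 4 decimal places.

0.3241

Differing sites — 3:A/C; 4:C/A; 5:U/C; 6:C/U; 8:U/A; 19:G/C; 20:A/C; 23:C/U; 30:A/G; 37:A/G.
p = 10/38 = 0.263158.
d = −0.75 · ln(1 − (4/3)·0.263158) = −0.75 · ln(0.649123) = −0.75 · (-0.432133) = 0.3241.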